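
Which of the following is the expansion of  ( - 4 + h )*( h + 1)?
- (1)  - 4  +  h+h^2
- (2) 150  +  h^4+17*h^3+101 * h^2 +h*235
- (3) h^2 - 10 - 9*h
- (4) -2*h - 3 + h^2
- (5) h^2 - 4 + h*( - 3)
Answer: 5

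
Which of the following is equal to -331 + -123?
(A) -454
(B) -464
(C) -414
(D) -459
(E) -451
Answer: A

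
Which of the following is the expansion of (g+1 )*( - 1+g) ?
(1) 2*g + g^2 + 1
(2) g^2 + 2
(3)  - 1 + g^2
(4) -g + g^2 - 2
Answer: 3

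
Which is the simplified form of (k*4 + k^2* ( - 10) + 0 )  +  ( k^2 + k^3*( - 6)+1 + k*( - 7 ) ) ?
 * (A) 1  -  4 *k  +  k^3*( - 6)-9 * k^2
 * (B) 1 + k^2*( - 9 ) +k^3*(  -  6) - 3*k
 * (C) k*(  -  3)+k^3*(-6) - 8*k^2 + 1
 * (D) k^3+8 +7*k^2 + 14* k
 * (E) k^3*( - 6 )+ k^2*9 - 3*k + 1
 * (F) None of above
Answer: B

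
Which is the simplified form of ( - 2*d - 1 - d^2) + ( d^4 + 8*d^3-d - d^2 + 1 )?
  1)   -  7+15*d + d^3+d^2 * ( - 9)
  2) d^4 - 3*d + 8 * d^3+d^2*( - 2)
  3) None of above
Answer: 2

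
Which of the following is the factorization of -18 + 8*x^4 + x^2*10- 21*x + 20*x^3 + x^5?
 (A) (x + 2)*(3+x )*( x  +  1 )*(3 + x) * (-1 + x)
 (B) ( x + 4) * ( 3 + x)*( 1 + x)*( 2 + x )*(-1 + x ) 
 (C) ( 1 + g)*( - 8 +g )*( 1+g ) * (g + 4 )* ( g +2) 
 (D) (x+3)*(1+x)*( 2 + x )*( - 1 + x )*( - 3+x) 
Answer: A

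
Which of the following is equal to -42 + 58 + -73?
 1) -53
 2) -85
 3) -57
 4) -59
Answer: 3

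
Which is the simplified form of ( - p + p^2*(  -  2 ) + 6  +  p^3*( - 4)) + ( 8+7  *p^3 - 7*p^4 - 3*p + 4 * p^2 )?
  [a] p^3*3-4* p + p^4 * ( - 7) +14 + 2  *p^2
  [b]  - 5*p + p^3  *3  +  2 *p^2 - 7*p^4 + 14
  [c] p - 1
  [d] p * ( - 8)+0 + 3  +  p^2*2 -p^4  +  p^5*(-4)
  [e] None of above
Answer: a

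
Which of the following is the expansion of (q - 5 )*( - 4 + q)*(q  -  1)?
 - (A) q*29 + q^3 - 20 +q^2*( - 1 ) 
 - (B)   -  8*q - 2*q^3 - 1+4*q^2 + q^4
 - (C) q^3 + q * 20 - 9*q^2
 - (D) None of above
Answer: D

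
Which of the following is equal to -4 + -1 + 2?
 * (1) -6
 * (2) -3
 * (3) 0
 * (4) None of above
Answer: 2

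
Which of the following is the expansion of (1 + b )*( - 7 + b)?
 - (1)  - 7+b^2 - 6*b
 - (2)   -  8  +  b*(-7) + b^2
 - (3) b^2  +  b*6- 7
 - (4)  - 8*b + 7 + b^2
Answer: 1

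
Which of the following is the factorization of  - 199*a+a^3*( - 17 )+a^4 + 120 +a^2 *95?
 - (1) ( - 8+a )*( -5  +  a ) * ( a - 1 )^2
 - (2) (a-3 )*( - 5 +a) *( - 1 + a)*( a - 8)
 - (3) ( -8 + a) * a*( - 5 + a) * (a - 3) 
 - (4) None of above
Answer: 2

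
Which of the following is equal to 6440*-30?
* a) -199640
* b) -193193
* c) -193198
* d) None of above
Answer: d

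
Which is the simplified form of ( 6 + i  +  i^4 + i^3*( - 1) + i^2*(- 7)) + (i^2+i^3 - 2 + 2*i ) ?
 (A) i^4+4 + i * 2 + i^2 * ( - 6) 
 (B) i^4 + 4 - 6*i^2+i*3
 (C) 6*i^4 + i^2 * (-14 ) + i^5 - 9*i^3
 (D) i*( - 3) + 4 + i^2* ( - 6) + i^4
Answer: B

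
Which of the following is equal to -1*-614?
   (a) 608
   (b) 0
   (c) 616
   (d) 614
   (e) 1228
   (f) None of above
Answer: d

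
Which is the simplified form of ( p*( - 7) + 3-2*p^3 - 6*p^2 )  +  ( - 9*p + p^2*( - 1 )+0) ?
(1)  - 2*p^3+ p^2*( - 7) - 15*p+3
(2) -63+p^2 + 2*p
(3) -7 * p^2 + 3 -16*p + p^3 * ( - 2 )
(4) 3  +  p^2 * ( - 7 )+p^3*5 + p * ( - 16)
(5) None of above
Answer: 3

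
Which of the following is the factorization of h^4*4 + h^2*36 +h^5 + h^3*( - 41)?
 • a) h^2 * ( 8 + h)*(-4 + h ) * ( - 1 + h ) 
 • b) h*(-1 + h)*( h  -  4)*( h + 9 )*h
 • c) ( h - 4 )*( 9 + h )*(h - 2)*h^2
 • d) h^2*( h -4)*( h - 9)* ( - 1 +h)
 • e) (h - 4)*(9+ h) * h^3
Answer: b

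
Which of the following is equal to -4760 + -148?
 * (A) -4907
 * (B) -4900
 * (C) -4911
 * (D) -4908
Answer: D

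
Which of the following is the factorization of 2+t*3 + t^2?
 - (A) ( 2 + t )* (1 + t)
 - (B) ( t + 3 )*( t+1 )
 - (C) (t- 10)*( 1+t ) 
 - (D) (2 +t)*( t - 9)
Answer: A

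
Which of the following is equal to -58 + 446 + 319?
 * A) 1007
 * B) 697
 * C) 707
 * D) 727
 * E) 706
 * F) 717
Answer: C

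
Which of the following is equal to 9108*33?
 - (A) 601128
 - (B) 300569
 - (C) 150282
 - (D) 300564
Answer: D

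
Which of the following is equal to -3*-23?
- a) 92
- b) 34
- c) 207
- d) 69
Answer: d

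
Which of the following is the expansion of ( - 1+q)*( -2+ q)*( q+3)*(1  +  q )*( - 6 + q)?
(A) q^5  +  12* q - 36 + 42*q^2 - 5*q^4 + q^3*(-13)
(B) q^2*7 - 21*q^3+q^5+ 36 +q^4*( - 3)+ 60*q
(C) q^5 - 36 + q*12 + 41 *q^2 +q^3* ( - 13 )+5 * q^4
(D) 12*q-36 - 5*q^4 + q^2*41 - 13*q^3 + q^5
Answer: D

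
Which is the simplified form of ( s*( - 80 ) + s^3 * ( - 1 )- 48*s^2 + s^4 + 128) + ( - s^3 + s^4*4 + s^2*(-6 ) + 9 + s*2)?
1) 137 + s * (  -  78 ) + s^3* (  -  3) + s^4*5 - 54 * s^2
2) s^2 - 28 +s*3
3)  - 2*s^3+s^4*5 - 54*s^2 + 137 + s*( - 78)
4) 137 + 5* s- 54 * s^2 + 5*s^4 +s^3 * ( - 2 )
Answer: 3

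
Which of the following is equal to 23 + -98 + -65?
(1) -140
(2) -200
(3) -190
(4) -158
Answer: 1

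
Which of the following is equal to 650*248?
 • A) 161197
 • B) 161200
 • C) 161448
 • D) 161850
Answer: B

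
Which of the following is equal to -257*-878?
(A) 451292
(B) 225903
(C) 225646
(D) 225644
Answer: C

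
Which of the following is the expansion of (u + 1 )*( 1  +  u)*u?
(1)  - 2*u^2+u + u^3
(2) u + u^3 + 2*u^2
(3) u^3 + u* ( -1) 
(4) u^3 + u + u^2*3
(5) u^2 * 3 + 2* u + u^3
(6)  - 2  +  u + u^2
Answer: 2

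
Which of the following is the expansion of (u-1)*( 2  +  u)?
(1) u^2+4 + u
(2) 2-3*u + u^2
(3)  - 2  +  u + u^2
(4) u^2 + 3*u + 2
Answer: 3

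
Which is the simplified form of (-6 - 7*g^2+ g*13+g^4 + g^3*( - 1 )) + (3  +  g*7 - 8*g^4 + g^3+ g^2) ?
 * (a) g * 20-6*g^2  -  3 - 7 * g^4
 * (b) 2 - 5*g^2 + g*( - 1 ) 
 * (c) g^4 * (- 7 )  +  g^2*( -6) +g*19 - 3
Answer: a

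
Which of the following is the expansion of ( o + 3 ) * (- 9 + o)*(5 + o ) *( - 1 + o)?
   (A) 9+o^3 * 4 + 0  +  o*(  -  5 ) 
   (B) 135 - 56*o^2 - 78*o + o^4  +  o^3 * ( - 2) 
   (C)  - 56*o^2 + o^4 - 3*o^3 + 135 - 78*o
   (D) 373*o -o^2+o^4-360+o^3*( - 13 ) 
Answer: B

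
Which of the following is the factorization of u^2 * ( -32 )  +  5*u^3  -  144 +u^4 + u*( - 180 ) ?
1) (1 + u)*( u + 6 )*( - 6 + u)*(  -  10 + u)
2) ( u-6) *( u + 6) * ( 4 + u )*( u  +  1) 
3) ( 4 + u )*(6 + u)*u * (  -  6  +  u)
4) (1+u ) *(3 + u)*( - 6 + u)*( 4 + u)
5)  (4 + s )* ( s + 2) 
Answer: 2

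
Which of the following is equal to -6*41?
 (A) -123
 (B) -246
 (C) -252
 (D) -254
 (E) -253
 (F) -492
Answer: B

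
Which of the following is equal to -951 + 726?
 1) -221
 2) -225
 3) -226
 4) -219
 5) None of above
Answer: 2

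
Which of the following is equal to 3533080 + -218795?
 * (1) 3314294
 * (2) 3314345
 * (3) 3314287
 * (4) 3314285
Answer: 4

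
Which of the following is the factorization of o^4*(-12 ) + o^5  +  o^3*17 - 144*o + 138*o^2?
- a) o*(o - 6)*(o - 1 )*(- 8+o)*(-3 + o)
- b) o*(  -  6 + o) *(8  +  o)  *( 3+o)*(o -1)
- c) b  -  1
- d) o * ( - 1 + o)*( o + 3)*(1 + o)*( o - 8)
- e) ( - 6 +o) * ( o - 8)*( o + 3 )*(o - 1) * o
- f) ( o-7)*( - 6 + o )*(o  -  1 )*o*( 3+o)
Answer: e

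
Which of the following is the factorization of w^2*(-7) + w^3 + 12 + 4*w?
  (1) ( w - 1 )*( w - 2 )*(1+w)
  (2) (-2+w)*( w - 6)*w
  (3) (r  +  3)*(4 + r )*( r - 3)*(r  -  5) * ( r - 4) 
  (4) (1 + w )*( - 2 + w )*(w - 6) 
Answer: 4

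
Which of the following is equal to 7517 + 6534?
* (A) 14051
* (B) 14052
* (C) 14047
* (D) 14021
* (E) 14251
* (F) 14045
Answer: A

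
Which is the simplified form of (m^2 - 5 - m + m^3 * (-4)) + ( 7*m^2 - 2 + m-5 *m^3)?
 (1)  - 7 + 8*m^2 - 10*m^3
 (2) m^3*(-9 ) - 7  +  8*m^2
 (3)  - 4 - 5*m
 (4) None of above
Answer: 2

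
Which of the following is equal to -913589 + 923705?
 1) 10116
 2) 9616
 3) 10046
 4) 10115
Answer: 1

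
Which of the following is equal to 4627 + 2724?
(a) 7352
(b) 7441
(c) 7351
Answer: c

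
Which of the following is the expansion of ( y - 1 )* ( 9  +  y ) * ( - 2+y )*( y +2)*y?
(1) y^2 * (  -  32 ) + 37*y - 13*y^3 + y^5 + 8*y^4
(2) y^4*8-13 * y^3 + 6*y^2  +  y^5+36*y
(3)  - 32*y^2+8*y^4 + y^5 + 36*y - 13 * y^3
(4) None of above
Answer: 3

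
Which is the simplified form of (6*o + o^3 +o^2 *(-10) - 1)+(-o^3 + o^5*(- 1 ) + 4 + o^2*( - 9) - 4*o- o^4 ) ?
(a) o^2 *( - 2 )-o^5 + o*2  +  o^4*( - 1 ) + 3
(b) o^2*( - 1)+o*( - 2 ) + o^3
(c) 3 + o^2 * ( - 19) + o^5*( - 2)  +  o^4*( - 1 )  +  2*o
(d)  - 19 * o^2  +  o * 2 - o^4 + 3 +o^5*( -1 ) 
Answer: d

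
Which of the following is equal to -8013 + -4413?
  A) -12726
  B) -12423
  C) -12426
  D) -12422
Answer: C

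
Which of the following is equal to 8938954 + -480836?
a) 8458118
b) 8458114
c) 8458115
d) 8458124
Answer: a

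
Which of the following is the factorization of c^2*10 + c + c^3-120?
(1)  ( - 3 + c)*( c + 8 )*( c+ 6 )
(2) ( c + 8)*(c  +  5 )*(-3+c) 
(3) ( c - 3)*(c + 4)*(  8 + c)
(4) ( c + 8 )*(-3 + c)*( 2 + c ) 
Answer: 2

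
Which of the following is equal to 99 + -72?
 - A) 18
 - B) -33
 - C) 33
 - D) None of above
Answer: D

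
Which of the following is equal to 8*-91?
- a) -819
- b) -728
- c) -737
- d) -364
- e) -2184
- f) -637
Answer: b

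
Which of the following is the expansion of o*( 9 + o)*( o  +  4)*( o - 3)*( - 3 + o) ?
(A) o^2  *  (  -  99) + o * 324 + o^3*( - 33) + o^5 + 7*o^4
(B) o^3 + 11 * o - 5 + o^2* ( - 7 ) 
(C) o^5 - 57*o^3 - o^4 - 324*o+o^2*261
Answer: A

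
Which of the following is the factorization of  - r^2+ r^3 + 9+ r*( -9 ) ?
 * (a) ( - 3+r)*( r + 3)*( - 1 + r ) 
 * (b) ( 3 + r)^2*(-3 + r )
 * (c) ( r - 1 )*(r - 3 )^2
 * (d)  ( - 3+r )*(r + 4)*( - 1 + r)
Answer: a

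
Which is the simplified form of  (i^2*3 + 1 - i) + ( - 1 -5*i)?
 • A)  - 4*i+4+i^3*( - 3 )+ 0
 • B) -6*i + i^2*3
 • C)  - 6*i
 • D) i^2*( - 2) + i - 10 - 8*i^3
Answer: B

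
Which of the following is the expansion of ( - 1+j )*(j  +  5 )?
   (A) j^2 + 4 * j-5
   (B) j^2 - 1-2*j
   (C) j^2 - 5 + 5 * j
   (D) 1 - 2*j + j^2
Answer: A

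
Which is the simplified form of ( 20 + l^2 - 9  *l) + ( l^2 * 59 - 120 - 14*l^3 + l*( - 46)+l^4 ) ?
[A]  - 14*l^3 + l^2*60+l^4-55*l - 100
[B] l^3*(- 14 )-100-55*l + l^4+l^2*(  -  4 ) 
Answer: A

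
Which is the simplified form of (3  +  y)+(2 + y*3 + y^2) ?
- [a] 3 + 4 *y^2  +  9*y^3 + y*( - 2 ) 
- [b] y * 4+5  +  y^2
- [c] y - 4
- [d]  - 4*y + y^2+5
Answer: b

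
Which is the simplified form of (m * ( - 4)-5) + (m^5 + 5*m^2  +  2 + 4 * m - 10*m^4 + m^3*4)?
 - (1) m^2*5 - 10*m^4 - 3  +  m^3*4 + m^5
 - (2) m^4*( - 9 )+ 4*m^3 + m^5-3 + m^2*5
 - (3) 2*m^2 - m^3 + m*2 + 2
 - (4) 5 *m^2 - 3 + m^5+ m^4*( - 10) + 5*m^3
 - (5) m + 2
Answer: 1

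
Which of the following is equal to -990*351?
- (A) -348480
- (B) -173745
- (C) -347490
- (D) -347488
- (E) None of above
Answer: C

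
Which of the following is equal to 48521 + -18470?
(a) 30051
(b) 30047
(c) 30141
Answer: a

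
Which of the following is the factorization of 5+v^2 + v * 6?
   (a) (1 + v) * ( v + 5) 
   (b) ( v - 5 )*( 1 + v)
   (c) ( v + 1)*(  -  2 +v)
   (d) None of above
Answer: a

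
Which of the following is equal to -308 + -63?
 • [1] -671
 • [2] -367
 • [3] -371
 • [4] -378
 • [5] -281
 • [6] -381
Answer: 3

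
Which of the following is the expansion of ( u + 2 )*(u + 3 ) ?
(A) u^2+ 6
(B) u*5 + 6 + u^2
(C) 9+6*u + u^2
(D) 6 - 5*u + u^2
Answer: B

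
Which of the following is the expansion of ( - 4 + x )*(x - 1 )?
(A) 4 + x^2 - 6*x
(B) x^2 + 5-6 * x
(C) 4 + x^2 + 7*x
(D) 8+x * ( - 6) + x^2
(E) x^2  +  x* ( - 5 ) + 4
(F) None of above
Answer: E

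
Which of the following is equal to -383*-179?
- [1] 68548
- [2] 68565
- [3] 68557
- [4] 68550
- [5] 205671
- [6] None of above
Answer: 3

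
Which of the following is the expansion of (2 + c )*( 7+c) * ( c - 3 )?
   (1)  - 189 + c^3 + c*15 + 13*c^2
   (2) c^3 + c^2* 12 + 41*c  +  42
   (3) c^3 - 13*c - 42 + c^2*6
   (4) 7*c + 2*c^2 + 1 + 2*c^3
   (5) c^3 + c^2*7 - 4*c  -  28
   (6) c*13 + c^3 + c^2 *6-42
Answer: 3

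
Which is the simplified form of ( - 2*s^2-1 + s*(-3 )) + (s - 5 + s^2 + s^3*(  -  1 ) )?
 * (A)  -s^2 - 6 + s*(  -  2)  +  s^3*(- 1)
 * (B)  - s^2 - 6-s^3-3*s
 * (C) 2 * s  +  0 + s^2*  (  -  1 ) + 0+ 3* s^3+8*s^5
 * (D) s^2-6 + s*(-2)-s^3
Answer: A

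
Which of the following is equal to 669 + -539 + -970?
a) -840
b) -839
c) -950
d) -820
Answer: a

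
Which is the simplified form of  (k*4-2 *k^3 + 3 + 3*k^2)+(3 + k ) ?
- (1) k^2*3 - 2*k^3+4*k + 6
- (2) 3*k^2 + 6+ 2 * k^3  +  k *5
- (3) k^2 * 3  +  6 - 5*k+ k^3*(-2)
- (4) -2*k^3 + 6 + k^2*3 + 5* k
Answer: 4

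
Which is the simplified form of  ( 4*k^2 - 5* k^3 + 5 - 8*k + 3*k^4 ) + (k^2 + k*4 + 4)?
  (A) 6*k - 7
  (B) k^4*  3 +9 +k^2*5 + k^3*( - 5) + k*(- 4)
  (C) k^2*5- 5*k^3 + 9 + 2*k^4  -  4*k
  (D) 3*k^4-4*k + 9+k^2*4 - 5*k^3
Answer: B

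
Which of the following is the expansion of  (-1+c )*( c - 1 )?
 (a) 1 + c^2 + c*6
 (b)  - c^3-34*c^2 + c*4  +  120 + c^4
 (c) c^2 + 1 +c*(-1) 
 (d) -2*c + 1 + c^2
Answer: d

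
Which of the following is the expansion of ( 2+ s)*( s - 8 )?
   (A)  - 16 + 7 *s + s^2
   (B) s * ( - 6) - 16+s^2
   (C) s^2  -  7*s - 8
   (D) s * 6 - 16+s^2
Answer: B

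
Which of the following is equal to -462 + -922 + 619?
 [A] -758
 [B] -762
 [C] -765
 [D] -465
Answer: C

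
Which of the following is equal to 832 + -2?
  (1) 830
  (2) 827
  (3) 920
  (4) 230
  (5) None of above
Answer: 1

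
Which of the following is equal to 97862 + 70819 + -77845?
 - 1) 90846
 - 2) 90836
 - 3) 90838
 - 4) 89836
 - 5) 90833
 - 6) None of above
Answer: 2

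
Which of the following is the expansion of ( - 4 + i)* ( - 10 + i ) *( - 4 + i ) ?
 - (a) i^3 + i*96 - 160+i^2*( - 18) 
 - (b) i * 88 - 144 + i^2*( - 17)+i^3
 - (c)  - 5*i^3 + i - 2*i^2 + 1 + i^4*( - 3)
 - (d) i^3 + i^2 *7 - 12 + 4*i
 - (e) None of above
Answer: a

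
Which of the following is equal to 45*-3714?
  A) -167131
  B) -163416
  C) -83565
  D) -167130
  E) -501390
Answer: D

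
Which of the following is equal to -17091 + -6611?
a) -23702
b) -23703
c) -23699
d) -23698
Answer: a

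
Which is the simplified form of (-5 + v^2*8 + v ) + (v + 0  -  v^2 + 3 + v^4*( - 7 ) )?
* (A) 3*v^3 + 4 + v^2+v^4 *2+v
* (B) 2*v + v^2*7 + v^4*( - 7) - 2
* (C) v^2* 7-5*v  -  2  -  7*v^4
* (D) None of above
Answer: B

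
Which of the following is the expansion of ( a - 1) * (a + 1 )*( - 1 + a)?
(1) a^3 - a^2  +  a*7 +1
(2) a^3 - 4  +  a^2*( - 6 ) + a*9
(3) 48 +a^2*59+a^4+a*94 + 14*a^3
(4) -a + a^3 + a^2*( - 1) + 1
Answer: 4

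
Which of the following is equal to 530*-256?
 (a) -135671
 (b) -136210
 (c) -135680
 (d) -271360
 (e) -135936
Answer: c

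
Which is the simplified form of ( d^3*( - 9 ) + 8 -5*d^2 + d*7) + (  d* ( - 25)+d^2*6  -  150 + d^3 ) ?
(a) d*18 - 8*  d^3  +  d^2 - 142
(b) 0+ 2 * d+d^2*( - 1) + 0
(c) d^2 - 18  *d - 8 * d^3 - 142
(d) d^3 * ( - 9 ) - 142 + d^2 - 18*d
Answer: c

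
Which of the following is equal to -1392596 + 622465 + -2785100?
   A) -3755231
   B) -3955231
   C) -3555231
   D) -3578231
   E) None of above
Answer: C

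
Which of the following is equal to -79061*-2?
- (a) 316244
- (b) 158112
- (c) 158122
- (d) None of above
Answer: c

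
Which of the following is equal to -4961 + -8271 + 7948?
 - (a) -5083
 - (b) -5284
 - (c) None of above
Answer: b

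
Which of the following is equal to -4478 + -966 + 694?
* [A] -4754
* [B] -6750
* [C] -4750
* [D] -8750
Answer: C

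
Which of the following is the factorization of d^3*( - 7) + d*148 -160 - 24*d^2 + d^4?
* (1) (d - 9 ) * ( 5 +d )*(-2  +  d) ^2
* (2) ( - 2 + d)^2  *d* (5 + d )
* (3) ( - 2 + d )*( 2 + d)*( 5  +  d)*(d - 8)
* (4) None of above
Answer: 4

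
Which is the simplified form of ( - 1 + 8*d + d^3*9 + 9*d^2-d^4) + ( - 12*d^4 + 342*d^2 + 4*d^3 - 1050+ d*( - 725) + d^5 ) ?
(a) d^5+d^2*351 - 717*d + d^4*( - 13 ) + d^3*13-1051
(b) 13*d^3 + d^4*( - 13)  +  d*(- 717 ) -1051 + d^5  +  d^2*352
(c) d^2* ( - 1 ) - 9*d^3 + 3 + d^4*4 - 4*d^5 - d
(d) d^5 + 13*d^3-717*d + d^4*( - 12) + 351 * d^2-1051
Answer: a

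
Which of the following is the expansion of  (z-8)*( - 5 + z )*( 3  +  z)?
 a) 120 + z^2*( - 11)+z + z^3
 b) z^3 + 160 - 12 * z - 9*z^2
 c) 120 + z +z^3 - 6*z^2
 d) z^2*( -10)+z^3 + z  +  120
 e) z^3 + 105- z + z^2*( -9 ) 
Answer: d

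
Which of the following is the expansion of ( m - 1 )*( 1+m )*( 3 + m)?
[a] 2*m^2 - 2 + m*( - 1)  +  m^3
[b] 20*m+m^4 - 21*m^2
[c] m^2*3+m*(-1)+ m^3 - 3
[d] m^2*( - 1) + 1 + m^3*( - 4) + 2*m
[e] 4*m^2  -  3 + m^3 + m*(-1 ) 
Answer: c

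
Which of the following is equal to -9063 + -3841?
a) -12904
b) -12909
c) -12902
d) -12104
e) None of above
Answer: a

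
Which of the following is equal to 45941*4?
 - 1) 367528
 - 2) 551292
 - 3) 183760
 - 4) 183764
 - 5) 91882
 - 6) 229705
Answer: 4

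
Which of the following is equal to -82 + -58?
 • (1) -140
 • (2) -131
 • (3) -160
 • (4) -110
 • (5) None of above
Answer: 1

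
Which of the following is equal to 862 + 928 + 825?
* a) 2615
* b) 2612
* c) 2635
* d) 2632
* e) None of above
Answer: a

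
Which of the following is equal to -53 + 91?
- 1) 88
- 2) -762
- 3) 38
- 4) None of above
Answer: 3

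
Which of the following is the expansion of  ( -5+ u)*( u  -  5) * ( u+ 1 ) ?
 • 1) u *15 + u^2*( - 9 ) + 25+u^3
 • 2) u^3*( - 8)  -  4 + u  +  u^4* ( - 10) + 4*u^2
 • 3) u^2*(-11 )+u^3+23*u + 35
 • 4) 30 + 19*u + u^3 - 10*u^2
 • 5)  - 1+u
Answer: 1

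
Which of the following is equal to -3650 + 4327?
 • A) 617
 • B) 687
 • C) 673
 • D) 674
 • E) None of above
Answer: E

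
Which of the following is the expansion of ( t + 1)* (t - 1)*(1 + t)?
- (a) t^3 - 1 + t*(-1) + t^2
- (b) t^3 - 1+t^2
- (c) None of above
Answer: a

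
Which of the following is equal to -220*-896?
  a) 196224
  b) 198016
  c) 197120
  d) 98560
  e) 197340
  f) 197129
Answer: c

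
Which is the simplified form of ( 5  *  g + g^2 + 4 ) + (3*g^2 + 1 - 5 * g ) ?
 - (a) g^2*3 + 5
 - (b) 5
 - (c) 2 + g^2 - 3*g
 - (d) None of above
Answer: d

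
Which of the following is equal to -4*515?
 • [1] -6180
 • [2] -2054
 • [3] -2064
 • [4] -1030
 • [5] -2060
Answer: 5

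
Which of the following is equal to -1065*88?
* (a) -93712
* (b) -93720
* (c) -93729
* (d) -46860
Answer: b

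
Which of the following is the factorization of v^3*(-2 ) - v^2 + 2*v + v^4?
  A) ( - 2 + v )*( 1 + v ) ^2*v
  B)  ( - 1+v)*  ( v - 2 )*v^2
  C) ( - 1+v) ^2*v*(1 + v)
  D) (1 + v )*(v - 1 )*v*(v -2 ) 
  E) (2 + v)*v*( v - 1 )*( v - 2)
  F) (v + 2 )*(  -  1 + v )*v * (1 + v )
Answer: D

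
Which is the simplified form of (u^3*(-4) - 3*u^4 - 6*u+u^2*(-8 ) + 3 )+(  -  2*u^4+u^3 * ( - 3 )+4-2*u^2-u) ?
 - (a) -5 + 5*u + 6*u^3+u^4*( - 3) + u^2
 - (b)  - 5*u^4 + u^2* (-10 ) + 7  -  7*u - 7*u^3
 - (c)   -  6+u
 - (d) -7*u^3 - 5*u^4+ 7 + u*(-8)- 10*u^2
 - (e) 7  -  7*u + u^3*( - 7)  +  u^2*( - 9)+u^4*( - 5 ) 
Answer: b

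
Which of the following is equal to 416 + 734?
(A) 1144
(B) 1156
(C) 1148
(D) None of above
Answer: D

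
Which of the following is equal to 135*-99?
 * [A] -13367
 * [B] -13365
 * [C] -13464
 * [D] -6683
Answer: B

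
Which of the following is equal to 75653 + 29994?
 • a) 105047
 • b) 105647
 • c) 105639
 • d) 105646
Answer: b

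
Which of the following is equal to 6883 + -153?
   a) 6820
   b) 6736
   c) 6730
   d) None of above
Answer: c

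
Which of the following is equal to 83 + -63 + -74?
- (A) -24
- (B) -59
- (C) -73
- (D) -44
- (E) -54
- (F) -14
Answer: E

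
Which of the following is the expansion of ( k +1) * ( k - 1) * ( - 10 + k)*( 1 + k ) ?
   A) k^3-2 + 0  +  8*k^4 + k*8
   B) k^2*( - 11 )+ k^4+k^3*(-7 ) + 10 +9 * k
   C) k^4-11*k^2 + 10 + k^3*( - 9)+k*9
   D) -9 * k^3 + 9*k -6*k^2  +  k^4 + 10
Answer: C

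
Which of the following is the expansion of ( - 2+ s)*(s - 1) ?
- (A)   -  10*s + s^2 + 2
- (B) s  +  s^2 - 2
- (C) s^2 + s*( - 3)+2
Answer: C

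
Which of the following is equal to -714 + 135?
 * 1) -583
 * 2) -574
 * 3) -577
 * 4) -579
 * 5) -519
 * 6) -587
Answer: 4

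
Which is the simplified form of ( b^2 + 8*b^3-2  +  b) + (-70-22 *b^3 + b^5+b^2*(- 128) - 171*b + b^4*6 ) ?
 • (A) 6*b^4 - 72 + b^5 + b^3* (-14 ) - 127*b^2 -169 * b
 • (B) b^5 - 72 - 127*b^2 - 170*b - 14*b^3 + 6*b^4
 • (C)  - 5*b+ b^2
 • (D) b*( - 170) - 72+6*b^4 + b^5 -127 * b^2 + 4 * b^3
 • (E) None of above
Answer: B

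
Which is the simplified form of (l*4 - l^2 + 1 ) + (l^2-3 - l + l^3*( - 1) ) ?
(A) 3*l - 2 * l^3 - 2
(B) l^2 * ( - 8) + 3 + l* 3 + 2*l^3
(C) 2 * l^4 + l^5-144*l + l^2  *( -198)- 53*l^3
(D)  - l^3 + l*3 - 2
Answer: D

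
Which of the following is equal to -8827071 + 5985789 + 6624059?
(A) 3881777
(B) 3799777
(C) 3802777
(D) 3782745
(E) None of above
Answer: E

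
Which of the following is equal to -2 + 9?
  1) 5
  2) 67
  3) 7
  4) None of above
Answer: 3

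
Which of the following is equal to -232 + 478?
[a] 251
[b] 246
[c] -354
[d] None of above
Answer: b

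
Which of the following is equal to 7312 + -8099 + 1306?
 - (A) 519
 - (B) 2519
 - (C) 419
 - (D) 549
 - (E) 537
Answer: A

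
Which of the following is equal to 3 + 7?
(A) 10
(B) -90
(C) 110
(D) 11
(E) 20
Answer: A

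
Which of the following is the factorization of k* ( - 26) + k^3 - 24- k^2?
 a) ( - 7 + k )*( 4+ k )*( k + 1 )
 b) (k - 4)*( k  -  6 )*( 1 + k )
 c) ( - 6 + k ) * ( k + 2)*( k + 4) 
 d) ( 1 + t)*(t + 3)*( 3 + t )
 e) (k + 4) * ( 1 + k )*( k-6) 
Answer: e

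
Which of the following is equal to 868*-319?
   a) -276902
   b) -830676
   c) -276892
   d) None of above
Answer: c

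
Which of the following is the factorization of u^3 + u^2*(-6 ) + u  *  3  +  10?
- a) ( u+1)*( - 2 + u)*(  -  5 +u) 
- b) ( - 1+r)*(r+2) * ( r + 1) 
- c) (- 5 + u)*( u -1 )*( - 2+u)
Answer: a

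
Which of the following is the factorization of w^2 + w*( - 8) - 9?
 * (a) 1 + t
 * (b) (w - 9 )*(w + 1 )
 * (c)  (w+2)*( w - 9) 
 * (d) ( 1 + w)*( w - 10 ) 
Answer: b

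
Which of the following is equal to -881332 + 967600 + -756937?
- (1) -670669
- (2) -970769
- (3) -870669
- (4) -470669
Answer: 1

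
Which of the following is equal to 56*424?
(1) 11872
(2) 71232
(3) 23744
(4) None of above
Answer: 3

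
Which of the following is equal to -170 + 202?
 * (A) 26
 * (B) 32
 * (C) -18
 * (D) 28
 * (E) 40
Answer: B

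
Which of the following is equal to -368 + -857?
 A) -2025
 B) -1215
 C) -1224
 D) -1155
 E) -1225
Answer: E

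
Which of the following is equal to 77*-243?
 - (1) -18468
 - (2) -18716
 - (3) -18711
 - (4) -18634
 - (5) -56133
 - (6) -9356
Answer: 3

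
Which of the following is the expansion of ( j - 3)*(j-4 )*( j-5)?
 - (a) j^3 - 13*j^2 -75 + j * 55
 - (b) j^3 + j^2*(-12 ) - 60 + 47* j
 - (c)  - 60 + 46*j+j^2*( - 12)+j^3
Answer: b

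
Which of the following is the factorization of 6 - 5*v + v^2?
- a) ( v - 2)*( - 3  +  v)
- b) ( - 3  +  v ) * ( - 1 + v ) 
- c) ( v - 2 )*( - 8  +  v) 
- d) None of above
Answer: a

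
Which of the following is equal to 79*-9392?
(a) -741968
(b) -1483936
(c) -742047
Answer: a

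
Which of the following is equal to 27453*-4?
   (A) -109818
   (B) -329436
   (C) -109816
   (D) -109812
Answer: D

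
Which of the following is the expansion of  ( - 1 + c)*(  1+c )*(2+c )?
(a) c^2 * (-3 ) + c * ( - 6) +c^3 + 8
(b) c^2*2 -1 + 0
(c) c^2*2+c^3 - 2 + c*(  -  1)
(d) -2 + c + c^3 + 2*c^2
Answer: c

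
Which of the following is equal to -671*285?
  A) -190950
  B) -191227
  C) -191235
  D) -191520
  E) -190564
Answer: C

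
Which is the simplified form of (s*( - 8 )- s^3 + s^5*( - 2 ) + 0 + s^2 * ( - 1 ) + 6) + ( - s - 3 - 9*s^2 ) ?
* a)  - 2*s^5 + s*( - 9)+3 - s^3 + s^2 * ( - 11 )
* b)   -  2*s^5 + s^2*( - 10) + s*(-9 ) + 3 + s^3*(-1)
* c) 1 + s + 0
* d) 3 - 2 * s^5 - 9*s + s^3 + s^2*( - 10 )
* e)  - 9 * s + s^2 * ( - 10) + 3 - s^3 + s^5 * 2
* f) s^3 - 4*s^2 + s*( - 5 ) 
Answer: b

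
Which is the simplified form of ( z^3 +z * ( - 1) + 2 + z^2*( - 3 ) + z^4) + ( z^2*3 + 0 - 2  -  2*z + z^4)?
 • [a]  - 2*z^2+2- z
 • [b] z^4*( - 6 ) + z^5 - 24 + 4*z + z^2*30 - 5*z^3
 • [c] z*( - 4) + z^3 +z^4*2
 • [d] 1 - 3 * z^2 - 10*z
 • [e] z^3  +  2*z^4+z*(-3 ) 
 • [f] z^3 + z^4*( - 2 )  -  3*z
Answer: e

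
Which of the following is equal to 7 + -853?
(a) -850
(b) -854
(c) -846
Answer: c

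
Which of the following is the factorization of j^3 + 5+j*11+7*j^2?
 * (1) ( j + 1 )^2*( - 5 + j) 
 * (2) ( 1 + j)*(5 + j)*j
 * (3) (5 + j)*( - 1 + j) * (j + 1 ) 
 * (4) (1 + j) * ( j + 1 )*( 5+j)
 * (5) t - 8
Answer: 4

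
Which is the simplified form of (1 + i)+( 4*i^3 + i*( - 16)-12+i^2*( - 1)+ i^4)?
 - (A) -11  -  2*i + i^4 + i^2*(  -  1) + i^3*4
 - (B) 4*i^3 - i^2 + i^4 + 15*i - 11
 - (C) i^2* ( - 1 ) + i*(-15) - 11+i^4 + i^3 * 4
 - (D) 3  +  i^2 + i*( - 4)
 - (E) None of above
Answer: C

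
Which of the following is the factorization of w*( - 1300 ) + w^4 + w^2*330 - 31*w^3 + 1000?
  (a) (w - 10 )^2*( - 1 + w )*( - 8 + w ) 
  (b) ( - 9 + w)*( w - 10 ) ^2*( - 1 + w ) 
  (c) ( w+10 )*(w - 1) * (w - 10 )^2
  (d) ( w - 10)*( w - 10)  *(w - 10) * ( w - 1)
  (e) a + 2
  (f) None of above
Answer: d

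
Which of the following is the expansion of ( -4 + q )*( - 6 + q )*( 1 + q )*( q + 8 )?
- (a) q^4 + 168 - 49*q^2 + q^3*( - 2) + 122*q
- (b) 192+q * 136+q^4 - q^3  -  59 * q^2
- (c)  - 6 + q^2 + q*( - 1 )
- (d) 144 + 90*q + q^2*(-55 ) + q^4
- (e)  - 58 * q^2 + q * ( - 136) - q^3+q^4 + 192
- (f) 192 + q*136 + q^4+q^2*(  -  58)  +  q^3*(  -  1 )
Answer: f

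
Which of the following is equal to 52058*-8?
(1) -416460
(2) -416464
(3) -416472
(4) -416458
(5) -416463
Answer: 2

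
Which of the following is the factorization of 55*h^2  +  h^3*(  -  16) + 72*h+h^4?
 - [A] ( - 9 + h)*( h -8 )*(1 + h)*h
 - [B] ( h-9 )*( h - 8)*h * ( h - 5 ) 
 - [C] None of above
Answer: A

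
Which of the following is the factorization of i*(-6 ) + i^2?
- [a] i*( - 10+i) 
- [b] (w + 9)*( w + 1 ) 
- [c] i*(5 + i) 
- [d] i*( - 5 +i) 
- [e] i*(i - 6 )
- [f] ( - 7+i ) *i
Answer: e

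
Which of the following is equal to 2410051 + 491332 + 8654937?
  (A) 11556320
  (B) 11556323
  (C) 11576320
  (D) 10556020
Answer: A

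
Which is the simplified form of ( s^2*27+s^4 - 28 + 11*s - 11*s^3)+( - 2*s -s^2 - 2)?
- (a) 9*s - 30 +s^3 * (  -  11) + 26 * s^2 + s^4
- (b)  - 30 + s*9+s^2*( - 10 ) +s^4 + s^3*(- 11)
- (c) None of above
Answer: a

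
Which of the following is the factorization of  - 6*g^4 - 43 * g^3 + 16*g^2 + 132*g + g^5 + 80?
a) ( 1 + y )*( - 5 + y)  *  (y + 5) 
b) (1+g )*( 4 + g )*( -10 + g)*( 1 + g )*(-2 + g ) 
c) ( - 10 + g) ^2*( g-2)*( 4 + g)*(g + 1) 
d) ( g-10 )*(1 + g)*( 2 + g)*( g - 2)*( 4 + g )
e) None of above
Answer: b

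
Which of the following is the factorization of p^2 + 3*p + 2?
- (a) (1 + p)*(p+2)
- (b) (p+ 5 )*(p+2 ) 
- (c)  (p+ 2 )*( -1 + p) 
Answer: a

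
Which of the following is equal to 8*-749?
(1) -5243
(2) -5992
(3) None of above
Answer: 2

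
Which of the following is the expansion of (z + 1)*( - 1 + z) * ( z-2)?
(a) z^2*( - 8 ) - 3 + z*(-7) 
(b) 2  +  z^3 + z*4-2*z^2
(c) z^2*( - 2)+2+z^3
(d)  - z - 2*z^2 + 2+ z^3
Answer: d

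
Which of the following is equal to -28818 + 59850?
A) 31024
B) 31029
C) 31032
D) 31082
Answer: C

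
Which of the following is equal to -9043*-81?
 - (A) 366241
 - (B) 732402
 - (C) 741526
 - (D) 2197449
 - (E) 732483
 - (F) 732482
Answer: E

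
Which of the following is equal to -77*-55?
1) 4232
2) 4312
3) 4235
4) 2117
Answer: 3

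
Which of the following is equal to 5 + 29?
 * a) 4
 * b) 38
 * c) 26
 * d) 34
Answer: d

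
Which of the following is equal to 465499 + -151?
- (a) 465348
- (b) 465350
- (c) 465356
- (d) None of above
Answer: a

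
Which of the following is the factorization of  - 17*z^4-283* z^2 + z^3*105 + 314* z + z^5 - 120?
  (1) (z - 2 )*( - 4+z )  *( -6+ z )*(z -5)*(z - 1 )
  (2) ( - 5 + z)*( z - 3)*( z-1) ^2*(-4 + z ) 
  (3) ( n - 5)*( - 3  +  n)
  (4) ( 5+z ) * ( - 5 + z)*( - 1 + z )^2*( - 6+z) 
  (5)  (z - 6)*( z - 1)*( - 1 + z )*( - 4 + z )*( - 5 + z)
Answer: 5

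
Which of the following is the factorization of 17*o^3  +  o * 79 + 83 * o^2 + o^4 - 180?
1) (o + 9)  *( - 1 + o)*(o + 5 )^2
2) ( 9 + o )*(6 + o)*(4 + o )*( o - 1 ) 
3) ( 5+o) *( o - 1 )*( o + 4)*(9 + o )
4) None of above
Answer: 3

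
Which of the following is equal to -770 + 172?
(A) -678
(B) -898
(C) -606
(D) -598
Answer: D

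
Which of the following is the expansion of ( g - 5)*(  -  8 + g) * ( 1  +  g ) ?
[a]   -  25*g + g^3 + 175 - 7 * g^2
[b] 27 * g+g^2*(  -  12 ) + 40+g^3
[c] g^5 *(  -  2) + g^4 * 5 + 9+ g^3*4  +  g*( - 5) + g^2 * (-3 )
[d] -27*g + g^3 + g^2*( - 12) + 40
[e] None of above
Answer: b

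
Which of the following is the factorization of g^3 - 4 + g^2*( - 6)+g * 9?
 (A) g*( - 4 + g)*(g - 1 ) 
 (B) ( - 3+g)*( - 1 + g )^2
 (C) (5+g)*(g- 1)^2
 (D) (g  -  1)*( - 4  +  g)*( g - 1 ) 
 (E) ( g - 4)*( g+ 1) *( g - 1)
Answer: D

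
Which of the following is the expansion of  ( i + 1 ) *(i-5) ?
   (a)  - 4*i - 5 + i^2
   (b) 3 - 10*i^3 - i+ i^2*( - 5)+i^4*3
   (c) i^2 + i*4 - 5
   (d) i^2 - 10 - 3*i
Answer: a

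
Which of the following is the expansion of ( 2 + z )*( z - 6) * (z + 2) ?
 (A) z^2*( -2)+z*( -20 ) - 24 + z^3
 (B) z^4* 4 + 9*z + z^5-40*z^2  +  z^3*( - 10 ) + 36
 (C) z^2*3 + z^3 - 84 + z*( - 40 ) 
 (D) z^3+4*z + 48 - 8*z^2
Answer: A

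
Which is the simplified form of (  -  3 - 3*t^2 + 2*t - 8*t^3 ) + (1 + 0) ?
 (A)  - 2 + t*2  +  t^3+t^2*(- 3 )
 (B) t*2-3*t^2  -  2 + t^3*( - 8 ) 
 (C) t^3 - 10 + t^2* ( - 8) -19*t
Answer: B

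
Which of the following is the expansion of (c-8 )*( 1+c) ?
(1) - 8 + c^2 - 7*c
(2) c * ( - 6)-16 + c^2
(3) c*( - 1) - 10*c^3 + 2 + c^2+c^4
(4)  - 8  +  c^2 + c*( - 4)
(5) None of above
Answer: 1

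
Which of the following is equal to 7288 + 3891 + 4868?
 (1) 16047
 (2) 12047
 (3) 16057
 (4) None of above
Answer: 1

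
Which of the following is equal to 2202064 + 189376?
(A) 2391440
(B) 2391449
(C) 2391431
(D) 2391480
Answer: A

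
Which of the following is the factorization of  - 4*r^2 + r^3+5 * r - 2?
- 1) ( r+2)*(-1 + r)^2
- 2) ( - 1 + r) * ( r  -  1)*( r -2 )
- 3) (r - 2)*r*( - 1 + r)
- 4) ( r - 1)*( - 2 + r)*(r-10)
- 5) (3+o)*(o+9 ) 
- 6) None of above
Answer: 2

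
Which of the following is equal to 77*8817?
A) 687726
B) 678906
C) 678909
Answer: C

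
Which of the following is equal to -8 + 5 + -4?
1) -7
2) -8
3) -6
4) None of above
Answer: 1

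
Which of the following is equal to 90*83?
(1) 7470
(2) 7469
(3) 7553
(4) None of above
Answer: 1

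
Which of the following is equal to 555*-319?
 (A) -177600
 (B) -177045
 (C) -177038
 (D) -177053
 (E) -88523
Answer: B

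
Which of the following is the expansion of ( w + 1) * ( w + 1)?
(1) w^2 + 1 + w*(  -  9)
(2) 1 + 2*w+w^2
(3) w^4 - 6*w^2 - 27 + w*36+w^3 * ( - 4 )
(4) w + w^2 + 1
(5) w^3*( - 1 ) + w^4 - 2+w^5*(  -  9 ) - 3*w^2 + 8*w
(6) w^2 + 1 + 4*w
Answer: 2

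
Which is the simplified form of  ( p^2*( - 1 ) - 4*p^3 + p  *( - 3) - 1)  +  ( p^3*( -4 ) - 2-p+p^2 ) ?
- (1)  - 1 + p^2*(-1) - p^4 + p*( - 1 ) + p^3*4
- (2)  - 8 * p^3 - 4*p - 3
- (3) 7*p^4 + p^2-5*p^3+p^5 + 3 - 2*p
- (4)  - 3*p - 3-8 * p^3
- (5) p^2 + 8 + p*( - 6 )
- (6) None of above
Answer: 2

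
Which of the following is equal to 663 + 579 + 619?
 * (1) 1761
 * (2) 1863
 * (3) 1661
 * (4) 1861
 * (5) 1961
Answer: 4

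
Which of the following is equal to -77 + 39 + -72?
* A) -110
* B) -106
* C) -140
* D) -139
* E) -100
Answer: A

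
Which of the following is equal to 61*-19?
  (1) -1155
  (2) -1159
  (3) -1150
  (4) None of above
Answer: 2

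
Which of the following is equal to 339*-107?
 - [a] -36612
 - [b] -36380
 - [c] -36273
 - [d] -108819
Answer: c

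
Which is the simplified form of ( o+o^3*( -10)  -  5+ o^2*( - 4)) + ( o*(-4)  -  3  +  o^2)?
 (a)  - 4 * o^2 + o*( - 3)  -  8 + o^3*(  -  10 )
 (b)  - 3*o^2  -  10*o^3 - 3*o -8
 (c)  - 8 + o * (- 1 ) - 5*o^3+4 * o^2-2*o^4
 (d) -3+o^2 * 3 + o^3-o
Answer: b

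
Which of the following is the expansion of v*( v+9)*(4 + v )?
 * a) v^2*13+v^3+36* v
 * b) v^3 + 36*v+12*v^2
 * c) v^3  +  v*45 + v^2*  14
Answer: a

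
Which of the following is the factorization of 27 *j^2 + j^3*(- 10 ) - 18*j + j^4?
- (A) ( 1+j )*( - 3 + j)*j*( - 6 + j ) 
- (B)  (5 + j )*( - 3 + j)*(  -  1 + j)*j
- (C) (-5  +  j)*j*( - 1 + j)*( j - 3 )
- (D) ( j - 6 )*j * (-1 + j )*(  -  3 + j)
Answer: D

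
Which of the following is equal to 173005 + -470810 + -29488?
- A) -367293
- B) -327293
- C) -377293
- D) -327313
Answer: B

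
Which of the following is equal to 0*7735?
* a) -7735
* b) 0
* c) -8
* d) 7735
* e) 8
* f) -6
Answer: b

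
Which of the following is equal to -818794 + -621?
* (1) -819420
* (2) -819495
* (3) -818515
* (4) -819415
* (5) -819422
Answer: 4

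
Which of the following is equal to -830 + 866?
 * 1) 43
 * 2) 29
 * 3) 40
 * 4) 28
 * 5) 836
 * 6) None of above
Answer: 6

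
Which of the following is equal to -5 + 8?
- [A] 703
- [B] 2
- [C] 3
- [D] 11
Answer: C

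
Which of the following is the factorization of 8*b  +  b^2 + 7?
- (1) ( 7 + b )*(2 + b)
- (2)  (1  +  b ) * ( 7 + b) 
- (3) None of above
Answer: 2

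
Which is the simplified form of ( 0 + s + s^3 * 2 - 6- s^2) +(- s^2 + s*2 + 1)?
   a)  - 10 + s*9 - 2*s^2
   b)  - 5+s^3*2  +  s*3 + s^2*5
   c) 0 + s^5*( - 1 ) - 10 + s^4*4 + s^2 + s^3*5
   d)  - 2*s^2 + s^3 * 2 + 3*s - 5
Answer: d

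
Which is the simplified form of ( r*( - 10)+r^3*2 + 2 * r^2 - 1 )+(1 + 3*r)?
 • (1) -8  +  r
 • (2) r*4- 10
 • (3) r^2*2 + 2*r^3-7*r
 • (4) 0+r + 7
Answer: 3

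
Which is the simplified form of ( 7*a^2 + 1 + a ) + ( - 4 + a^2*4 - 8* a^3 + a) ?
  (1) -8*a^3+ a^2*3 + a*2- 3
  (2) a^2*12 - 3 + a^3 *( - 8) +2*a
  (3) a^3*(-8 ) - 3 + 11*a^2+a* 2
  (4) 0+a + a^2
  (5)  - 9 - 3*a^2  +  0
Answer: 3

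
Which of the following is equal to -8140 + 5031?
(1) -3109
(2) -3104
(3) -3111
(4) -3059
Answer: 1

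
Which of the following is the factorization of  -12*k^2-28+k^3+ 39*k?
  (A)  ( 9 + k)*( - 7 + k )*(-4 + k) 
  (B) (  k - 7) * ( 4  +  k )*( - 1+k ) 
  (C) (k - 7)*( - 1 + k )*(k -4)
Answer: C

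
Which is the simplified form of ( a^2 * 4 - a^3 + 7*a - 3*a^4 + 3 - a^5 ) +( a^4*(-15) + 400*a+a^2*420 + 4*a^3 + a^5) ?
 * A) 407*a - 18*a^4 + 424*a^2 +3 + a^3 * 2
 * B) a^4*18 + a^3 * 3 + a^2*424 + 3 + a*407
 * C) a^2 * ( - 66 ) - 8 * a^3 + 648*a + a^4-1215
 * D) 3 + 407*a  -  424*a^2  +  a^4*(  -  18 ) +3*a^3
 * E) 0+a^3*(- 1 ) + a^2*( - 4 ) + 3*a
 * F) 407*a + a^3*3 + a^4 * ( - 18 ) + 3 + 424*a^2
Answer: F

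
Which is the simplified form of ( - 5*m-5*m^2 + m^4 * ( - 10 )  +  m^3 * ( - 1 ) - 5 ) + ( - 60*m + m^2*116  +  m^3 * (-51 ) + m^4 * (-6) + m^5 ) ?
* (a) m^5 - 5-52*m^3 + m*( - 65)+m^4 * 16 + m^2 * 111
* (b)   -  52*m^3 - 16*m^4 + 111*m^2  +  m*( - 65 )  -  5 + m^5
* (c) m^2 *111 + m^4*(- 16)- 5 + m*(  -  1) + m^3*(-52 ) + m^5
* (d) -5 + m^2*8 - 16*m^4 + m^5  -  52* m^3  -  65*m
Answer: b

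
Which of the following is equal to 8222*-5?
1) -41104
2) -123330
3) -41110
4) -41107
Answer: 3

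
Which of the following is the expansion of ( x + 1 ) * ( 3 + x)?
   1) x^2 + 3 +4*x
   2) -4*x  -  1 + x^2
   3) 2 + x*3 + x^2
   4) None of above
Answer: 1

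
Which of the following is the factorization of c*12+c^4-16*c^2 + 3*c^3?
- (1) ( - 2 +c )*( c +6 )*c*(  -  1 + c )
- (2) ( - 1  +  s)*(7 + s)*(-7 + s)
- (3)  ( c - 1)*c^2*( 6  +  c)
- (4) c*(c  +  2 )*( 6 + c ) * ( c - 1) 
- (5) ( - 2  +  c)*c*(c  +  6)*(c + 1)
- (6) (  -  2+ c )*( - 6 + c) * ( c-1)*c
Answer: 1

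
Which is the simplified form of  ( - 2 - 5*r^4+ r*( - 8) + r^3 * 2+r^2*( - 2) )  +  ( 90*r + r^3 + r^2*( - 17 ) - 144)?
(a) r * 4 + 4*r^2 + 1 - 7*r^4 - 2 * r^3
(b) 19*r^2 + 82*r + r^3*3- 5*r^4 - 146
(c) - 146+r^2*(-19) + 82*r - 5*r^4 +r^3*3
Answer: c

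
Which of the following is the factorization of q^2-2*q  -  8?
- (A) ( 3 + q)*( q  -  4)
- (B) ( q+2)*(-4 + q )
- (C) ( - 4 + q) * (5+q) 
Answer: B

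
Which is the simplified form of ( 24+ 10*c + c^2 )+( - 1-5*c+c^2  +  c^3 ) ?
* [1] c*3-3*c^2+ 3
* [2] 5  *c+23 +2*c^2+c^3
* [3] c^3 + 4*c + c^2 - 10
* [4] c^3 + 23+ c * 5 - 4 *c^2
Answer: 2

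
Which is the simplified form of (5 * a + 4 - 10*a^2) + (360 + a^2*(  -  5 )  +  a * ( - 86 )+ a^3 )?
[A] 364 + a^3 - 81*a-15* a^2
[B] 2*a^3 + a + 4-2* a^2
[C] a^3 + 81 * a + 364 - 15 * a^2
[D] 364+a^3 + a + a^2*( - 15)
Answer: A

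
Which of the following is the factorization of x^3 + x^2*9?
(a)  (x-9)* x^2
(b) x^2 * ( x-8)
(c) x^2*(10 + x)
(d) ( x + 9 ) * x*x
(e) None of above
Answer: d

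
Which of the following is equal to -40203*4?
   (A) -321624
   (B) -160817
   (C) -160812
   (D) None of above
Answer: C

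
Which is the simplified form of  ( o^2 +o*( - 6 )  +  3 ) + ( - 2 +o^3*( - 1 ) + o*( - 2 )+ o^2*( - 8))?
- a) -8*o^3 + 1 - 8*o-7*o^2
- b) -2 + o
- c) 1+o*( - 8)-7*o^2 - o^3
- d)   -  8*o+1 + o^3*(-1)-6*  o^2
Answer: c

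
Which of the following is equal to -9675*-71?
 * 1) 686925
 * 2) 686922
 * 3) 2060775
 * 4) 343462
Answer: 1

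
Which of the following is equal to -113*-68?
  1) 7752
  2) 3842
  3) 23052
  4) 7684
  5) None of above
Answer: 4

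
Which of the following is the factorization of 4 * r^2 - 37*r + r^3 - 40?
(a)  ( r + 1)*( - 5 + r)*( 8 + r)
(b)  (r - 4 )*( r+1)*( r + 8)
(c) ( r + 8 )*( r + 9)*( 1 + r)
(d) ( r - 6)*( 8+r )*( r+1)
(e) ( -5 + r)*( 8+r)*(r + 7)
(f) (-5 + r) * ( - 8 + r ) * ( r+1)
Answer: a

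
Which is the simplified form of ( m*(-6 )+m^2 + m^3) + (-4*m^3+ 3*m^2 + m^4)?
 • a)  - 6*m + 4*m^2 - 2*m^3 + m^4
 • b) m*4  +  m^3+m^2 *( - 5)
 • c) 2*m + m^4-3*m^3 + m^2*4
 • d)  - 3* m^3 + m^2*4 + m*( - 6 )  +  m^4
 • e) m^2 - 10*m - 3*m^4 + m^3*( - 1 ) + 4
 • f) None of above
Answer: d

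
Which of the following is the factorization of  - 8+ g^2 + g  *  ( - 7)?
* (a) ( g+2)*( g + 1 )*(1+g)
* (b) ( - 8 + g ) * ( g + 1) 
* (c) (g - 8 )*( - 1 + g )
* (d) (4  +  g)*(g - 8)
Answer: b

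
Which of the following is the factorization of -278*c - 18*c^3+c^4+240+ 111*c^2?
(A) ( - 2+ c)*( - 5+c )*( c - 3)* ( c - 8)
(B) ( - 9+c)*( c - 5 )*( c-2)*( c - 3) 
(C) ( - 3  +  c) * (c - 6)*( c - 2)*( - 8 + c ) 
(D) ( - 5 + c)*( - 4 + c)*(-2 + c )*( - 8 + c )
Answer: A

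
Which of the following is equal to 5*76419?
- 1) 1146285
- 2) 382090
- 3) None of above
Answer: 3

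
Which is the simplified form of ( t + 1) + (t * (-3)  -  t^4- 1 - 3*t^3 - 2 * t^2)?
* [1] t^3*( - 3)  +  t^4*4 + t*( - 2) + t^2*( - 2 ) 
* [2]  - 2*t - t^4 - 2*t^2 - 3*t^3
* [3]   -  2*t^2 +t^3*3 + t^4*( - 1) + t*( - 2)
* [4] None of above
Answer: 2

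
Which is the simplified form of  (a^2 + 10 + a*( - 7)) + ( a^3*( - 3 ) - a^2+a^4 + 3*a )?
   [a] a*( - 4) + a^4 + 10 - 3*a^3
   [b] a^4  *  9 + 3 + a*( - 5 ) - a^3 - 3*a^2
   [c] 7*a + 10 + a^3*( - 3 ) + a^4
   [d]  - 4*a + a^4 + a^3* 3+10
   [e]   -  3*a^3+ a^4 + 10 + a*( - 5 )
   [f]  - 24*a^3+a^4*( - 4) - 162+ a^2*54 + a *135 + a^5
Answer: a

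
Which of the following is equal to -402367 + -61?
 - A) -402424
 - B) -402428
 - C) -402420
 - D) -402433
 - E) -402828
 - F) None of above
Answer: B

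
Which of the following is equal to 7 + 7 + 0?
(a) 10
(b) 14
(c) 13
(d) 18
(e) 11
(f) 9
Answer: b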